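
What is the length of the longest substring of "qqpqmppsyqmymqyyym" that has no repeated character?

[q] len 1
[q] len 1
[q, p] len 2
[p, q] len 2
[p, q, m] len 3
[q, m, p] len 3
[p] len 1
[p, s] len 2
[p, s, y] len 3
[p, s, y, q] len 4
[p, s, y, q, m] len 5
[q, m, y] len 3
[y, m] len 2
[y, m, q] len 3
[m, q, y] len 3
[y] len 1
[y] len 1
[y, m] len 2
Longest all-distinct length: 5.

5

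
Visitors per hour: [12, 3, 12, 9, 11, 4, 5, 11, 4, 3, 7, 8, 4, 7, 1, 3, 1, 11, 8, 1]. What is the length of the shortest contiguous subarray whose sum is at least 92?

13

add 12: running sum 12 < 92
add 3: running sum 15 < 92
add 12: running sum 27 < 92
add 9: running sum 36 < 92
add 11: running sum 47 < 92
add 4: running sum 51 < 92
add 5: running sum 56 < 92
add 11: running sum 67 < 92
add 4: running sum 71 < 92
add 3: running sum 74 < 92
add 7: running sum 81 < 92
add 8: running sum 89 < 92
add 4: shortest ending here [12, 3, 12, 9, 11, 4, 5, 11, 4, 3, 7, 8, 4] sum 93, len 13
add 7: shortest ending here [12, 3, 12, 9, 11, 4, 5, 11, 4, 3, 7, 8, 4, 7] sum 100, len 14
add 1: shortest ending here [12, 3, 12, 9, 11, 4, 5, 11, 4, 3, 7, 8, 4, 7, 1] sum 101, len 15
add 3: shortest ending here [3, 12, 9, 11, 4, 5, 11, 4, 3, 7, 8, 4, 7, 1, 3] sum 92, len 15
add 1: shortest ending here [3, 12, 9, 11, 4, 5, 11, 4, 3, 7, 8, 4, 7, 1, 3, 1] sum 93, len 16
add 11: shortest ending here [12, 9, 11, 4, 5, 11, 4, 3, 7, 8, 4, 7, 1, 3, 1, 11] sum 101, len 16
add 8: shortest ending here [9, 11, 4, 5, 11, 4, 3, 7, 8, 4, 7, 1, 3, 1, 11, 8] sum 97, len 16
add 1: shortest ending here [9, 11, 4, 5, 11, 4, 3, 7, 8, 4, 7, 1, 3, 1, 11, 8, 1] sum 98, len 17
Shortest qualifying length: 13.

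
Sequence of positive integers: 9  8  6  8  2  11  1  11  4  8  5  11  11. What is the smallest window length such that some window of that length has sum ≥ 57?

8

add 9: running sum 9 < 57
add 8: running sum 17 < 57
add 6: running sum 23 < 57
add 8: running sum 31 < 57
add 2: running sum 33 < 57
add 11: running sum 44 < 57
add 1: running sum 45 < 57
add 11: running sum 56 < 57
end 8: [9, 8, 6, 8, 2, 11, 1, 11, 4] sum 60, len 9
end 9: [8, 6, 8, 2, 11, 1, 11, 4, 8] sum 59, len 9
end 10: [8, 6, 8, 2, 11, 1, 11, 4, 8, 5] sum 64, len 10
end 11: [8, 2, 11, 1, 11, 4, 8, 5, 11] sum 61, len 9
end 12: [11, 1, 11, 4, 8, 5, 11, 11] sum 62, len 8
Shortest qualifying length: 8.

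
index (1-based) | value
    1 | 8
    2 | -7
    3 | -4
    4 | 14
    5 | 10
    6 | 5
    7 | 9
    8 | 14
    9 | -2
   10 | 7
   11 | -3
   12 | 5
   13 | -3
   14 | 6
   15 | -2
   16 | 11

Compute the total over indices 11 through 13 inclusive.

Elements at indices 11..13: -3, 5, -3
sum(-3, 5, -3) = -1

-1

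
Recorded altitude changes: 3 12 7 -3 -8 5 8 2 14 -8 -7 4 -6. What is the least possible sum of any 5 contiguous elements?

-3

(3, 12, 7, -3, -8) → sum 11
(12, 7, -3, -8, 5) → sum 13
(7, -3, -8, 5, 8) → sum 9
(-3, -8, 5, 8, 2) → sum 4
(-8, 5, 8, 2, 14) → sum 21
(5, 8, 2, 14, -8) → sum 21
(8, 2, 14, -8, -7) → sum 9
(2, 14, -8, -7, 4) → sum 5
(14, -8, -7, 4, -6) → sum -3
Least of these is -3.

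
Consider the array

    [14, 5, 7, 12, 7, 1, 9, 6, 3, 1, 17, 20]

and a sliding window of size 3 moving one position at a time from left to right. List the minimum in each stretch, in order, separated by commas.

5, 5, 7, 1, 1, 1, 3, 1, 1, 1

[14, 5, 7] → min 5
[5, 7, 12] → min 5
[7, 12, 7] → min 7
[12, 7, 1] → min 1
[7, 1, 9] → min 1
[1, 9, 6] → min 1
[9, 6, 3] → min 3
[6, 3, 1] → min 1
[3, 1, 17] → min 1
[1, 17, 20] → min 1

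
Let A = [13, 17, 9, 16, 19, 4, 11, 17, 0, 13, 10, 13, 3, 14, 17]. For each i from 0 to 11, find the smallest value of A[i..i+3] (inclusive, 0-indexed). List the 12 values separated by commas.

9, 9, 4, 4, 4, 0, 0, 0, 0, 3, 3, 3

Sliding a size-4 window across the 15 values:
(13, 17, 9, 16) → min 9
(17, 9, 16, 19) → min 9
(9, 16, 19, 4) → min 4
(16, 19, 4, 11) → min 4
(19, 4, 11, 17) → min 4
(4, 11, 17, 0) → min 0
(11, 17, 0, 13) → min 0
(17, 0, 13, 10) → min 0
(0, 13, 10, 13) → min 0
(13, 10, 13, 3) → min 3
(10, 13, 3, 14) → min 3
(13, 3, 14, 17) → min 3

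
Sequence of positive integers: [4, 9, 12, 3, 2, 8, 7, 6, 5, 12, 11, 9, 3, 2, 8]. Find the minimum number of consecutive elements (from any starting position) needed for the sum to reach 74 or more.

10

add 4: running sum 4 < 74
add 9: running sum 13 < 74
add 12: running sum 25 < 74
add 3: running sum 28 < 74
add 2: running sum 30 < 74
add 8: running sum 38 < 74
add 7: running sum 45 < 74
add 6: running sum 51 < 74
add 5: running sum 56 < 74
add 12: running sum 68 < 74
end 10: [9, 12, 3, 2, 8, 7, 6, 5, 12, 11] sum 75, len 10
end 11: [12, 3, 2, 8, 7, 6, 5, 12, 11, 9] sum 75, len 10
end 12: [12, 3, 2, 8, 7, 6, 5, 12, 11, 9, 3] sum 78, len 11
end 13: [12, 3, 2, 8, 7, 6, 5, 12, 11, 9, 3, 2] sum 80, len 12
end 14: [3, 2, 8, 7, 6, 5, 12, 11, 9, 3, 2, 8] sum 76, len 12
Shortest qualifying length: 10.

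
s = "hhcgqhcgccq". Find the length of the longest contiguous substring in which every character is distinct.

4

add h: [h] len 1
add h (repeat h, move left end past it): [h] len 1
add c: [h, c] len 2
add g: [h, c, g] len 3
add q: [h, c, g, q] len 4
add h (repeat h, move left end past it): [c, g, q, h] len 4
add c (repeat c, move left end past it): [g, q, h, c] len 4
add g (repeat g, move left end past it): [q, h, c, g] len 4
add c (repeat c, move left end past it): [g, c] len 2
add c (repeat c, move left end past it): [c] len 1
add q: [c, q] len 2
Longest all-distinct length: 4.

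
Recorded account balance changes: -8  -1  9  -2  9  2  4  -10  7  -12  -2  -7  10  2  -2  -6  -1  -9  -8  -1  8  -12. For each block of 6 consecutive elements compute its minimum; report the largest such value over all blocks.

-2

Window mins for each of the 17 positions:
(-8, -1, 9, -2, 9, 2) → min -8
(-1, 9, -2, 9, 2, 4) → min -2
(9, -2, 9, 2, 4, -10) → min -10
(-2, 9, 2, 4, -10, 7) → min -10
(9, 2, 4, -10, 7, -12) → min -12
(2, 4, -10, 7, -12, -2) → min -12
(4, -10, 7, -12, -2, -7) → min -12
(-10, 7, -12, -2, -7, 10) → min -12
(7, -12, -2, -7, 10, 2) → min -12
(-12, -2, -7, 10, 2, -2) → min -12
(-2, -7, 10, 2, -2, -6) → min -7
(-7, 10, 2, -2, -6, -1) → min -7
(10, 2, -2, -6, -1, -9) → min -9
(2, -2, -6, -1, -9, -8) → min -9
(-2, -6, -1, -9, -8, -1) → min -9
(-6, -1, -9, -8, -1, 8) → min -9
(-1, -9, -8, -1, 8, -12) → min -12
Largest of these is -2.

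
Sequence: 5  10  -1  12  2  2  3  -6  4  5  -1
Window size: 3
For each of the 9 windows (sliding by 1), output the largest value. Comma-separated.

10, 12, 12, 12, 3, 3, 4, 5, 5

5 10 -1 → max 10
10 -1 12 → max 12
-1 12 2 → max 12
12 2 2 → max 12
2 2 3 → max 3
2 3 -6 → max 3
3 -6 4 → max 4
-6 4 5 → max 5
4 5 -1 → max 5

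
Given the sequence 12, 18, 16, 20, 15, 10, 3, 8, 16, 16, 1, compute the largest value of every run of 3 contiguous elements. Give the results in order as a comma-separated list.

18, 20, 20, 20, 15, 10, 16, 16, 16

Sliding a size-3 window across the 11 values:
[12, 18, 16] → max 18
[18, 16, 20] → max 20
[16, 20, 15] → max 20
[20, 15, 10] → max 20
[15, 10, 3] → max 15
[10, 3, 8] → max 10
[3, 8, 16] → max 16
[8, 16, 16] → max 16
[16, 16, 1] → max 16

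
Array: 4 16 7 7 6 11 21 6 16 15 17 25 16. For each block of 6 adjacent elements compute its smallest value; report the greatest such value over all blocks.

(4, 16, 7, 7, 6, 11) → min 4
(16, 7, 7, 6, 11, 21) → min 6
(7, 7, 6, 11, 21, 6) → min 6
(7, 6, 11, 21, 6, 16) → min 6
(6, 11, 21, 6, 16, 15) → min 6
(11, 21, 6, 16, 15, 17) → min 6
(21, 6, 16, 15, 17, 25) → min 6
(6, 16, 15, 17, 25, 16) → min 6
Greatest of these is 6.

6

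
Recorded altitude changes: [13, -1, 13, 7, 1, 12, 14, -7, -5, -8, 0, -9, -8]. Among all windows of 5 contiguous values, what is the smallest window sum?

-30

(13, -1, 13, 7, 1) → sum 33
(-1, 13, 7, 1, 12) → sum 32
(13, 7, 1, 12, 14) → sum 47
(7, 1, 12, 14, -7) → sum 27
(1, 12, 14, -7, -5) → sum 15
(12, 14, -7, -5, -8) → sum 6
(14, -7, -5, -8, 0) → sum -6
(-7, -5, -8, 0, -9) → sum -29
(-5, -8, 0, -9, -8) → sum -30
Smallest of these is -30.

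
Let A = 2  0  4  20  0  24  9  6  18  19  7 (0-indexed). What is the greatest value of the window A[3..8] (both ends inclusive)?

24

Elements at indices 3..8: 20, 0, 24, 9, 6, 18
max(20, 0, 24, 9, 6, 18) = 24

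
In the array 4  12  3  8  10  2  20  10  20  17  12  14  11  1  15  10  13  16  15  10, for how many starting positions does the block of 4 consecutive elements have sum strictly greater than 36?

14

4 12 3 8 → sum 27
12 3 8 10 → sum 33
3 8 10 2 → sum 23
8 10 2 20 → sum 40  > 36 ✓
10 2 20 10 → sum 42  > 36 ✓
2 20 10 20 → sum 52  > 36 ✓
20 10 20 17 → sum 67  > 36 ✓
10 20 17 12 → sum 59  > 36 ✓
20 17 12 14 → sum 63  > 36 ✓
17 12 14 11 → sum 54  > 36 ✓
12 14 11 1 → sum 38  > 36 ✓
14 11 1 15 → sum 41  > 36 ✓
11 1 15 10 → sum 37  > 36 ✓
1 15 10 13 → sum 39  > 36 ✓
15 10 13 16 → sum 54  > 36 ✓
10 13 16 15 → sum 54  > 36 ✓
13 16 15 10 → sum 54  > 36 ✓
14 windows satisfy the condition.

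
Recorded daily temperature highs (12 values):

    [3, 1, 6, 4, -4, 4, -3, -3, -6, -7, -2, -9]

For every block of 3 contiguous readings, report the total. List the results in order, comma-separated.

10, 11, 6, 4, -3, -2, -12, -16, -15, -18

Sliding a size-3 window across the 12 values:
(3, 1, 6) → sum 10
(1, 6, 4) → sum 11
(6, 4, -4) → sum 6
(4, -4, 4) → sum 4
(-4, 4, -3) → sum -3
(4, -3, -3) → sum -2
(-3, -3, -6) → sum -12
(-3, -6, -7) → sum -16
(-6, -7, -2) → sum -15
(-7, -2, -9) → sum -18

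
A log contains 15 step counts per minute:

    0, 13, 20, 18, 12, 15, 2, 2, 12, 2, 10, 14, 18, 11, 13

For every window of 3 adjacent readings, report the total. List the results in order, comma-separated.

[0, 13, 20] → sum 33
[13, 20, 18] → sum 51
[20, 18, 12] → sum 50
[18, 12, 15] → sum 45
[12, 15, 2] → sum 29
[15, 2, 2] → sum 19
[2, 2, 12] → sum 16
[2, 12, 2] → sum 16
[12, 2, 10] → sum 24
[2, 10, 14] → sum 26
[10, 14, 18] → sum 42
[14, 18, 11] → sum 43
[18, 11, 13] → sum 42

33, 51, 50, 45, 29, 19, 16, 16, 24, 26, 42, 43, 42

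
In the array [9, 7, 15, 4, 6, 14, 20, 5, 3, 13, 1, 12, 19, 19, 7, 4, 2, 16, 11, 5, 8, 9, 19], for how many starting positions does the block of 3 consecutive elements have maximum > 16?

8

[9, 7, 15] → max 15
[7, 15, 4] → max 15
[15, 4, 6] → max 15
[4, 6, 14] → max 14
[6, 14, 20] → max 20  > 16 ✓
[14, 20, 5] → max 20  > 16 ✓
[20, 5, 3] → max 20  > 16 ✓
[5, 3, 13] → max 13
[3, 13, 1] → max 13
[13, 1, 12] → max 13
[1, 12, 19] → max 19  > 16 ✓
[12, 19, 19] → max 19  > 16 ✓
[19, 19, 7] → max 19  > 16 ✓
[19, 7, 4] → max 19  > 16 ✓
[7, 4, 2] → max 7
[4, 2, 16] → max 16
[2, 16, 11] → max 16
[16, 11, 5] → max 16
[11, 5, 8] → max 11
[5, 8, 9] → max 9
[8, 9, 19] → max 19  > 16 ✓
8 windows satisfy the condition.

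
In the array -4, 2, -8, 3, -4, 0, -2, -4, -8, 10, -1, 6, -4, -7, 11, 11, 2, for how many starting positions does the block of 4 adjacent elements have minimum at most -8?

(-4, 2, -8, 3) → min -8  ≤ -8 ✓
(2, -8, 3, -4) → min -8  ≤ -8 ✓
(-8, 3, -4, 0) → min -8  ≤ -8 ✓
(3, -4, 0, -2) → min -4
(-4, 0, -2, -4) → min -4
(0, -2, -4, -8) → min -8  ≤ -8 ✓
(-2, -4, -8, 10) → min -8  ≤ -8 ✓
(-4, -8, 10, -1) → min -8  ≤ -8 ✓
(-8, 10, -1, 6) → min -8  ≤ -8 ✓
(10, -1, 6, -4) → min -4
(-1, 6, -4, -7) → min -7
(6, -4, -7, 11) → min -7
(-4, -7, 11, 11) → min -7
(-7, 11, 11, 2) → min -7
7 windows satisfy the condition.

7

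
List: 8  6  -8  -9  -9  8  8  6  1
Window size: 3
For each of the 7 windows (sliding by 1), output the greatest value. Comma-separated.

(8, 6, -8) → max 8
(6, -8, -9) → max 6
(-8, -9, -9) → max -8
(-9, -9, 8) → max 8
(-9, 8, 8) → max 8
(8, 8, 6) → max 8
(8, 6, 1) → max 8

8, 6, -8, 8, 8, 8, 8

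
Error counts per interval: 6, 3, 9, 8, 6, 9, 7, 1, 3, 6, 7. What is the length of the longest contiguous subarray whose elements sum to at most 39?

7

Extend to the right; shrink from the left whenever the sum exceeds 39:
add 6: [6] sum 6, len 1
add 3: [6, 3] sum 9, len 2
add 9: [6, 3, 9] sum 18, len 3
add 8: [6, 3, 9, 8] sum 26, len 4
add 6: [6, 3, 9, 8, 6] sum 32, len 5
add 9: [3, 9, 8, 6, 9] sum 35, len 5
add 7: [9, 8, 6, 9, 7] sum 39, len 5
add 1: [8, 6, 9, 7, 1] sum 31, len 5
add 3: [8, 6, 9, 7, 1, 3] sum 34, len 6
add 6: [6, 9, 7, 1, 3, 6] sum 32, len 6
add 7: [6, 9, 7, 1, 3, 6, 7] sum 39, len 7
Longest length seen: 7.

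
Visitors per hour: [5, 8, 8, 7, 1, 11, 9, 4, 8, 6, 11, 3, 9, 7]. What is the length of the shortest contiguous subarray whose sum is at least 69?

add 5: running sum 5 < 69
add 8: running sum 13 < 69
add 8: running sum 21 < 69
add 7: running sum 28 < 69
add 1: running sum 29 < 69
add 11: running sum 40 < 69
add 9: running sum 49 < 69
add 4: running sum 53 < 69
add 8: running sum 61 < 69
add 6: running sum 67 < 69
add 11: shortest ending here [8, 8, 7, 1, 11, 9, 4, 8, 6, 11] sum 73, len 10
add 3: shortest ending here [8, 8, 7, 1, 11, 9, 4, 8, 6, 11, 3] sum 76, len 11
add 9: shortest ending here [7, 1, 11, 9, 4, 8, 6, 11, 3, 9] sum 69, len 10
add 7: shortest ending here [1, 11, 9, 4, 8, 6, 11, 3, 9, 7] sum 69, len 10
Shortest qualifying length: 10.

10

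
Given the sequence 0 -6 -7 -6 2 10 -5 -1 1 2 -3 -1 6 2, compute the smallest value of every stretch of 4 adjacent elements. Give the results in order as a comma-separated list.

-7, -7, -7, -6, -5, -5, -5, -3, -3, -3, -3

Sliding a size-4 window across the 14 values:
[0, -6, -7, -6] → min -7
[-6, -7, -6, 2] → min -7
[-7, -6, 2, 10] → min -7
[-6, 2, 10, -5] → min -6
[2, 10, -5, -1] → min -5
[10, -5, -1, 1] → min -5
[-5, -1, 1, 2] → min -5
[-1, 1, 2, -3] → min -3
[1, 2, -3, -1] → min -3
[2, -3, -1, 6] → min -3
[-3, -1, 6, 2] → min -3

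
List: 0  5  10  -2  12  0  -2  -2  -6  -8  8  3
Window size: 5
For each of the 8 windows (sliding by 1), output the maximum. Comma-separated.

Sliding a size-5 window across the 12 values:
(0, 5, 10, -2, 12) → max 12
(5, 10, -2, 12, 0) → max 12
(10, -2, 12, 0, -2) → max 12
(-2, 12, 0, -2, -2) → max 12
(12, 0, -2, -2, -6) → max 12
(0, -2, -2, -6, -8) → max 0
(-2, -2, -6, -8, 8) → max 8
(-2, -6, -8, 8, 3) → max 8

12, 12, 12, 12, 12, 0, 8, 8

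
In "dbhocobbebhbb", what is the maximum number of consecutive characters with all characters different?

5

add d: [d] len 1
add b: [d, b] len 2
add h: [d, b, h] len 3
add o: [d, b, h, o] len 4
add c: [d, b, h, o, c] len 5
add o (repeat o, move left end past it): [c, o] len 2
add b: [c, o, b] len 3
add b (repeat b, move left end past it): [b] len 1
add e: [b, e] len 2
add b (repeat b, move left end past it): [e, b] len 2
add h: [e, b, h] len 3
add b (repeat b, move left end past it): [h, b] len 2
add b (repeat b, move left end past it): [b] len 1
Longest all-distinct length: 5.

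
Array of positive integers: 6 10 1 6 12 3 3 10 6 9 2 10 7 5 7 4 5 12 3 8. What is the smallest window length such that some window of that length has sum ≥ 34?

add 6: running sum 6 < 34
add 10: running sum 16 < 34
add 1: running sum 17 < 34
add 6: running sum 23 < 34
end 4: [6, 10, 1, 6, 12] sum 35, len 5
end 5: [6, 10, 1, 6, 12, 3] sum 38, len 6
end 6: [10, 1, 6, 12, 3, 3] sum 35, len 6
end 7: [6, 12, 3, 3, 10] sum 34, len 5
end 8: [12, 3, 3, 10, 6] sum 34, len 5
end 9: [12, 3, 3, 10, 6, 9] sum 43, len 6
end 10: [12, 3, 3, 10, 6, 9, 2] sum 45, len 7
end 11: [10, 6, 9, 2, 10] sum 37, len 5
end 12: [6, 9, 2, 10, 7] sum 34, len 5
end 13: [6, 9, 2, 10, 7, 5] sum 39, len 6
end 14: [9, 2, 10, 7, 5, 7] sum 40, len 6
end 15: [2, 10, 7, 5, 7, 4] sum 35, len 6
end 16: [10, 7, 5, 7, 4, 5] sum 38, len 6
end 17: [7, 5, 7, 4, 5, 12] sum 40, len 6
end 18: [5, 7, 4, 5, 12, 3] sum 36, len 6
end 19: [7, 4, 5, 12, 3, 8] sum 39, len 6
Shortest qualifying length: 5.

5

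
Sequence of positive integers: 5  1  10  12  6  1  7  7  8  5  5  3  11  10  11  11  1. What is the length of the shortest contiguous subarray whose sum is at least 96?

Extend right; whenever the sum reaches 96, record the length and shrink from the left:
add 5: running sum 5 < 96
add 1: running sum 6 < 96
add 10: running sum 16 < 96
add 12: running sum 28 < 96
add 6: running sum 34 < 96
add 1: running sum 35 < 96
add 7: running sum 42 < 96
add 7: running sum 49 < 96
add 8: running sum 57 < 96
add 5: running sum 62 < 96
add 5: running sum 67 < 96
add 3: running sum 70 < 96
add 11: running sum 81 < 96
add 10: running sum 91 < 96
end 14: [10, 12, 6, 1, 7, 7, 8, 5, 5, 3, 11, 10, 11] sum 96, len 13
end 15: [12, 6, 1, 7, 7, 8, 5, 5, 3, 11, 10, 11, 11] sum 97, len 13
end 16: [12, 6, 1, 7, 7, 8, 5, 5, 3, 11, 10, 11, 11, 1] sum 98, len 14
Shortest qualifying length: 13.

13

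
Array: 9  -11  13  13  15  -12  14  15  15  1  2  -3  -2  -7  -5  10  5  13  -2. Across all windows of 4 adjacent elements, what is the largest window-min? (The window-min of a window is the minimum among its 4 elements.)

Each size-4 window and its min:
(9, -11, 13, 13) → min -11
(-11, 13, 13, 15) → min -11
(13, 13, 15, -12) → min -12
(13, 15, -12, 14) → min -12
(15, -12, 14, 15) → min -12
(-12, 14, 15, 15) → min -12
(14, 15, 15, 1) → min 1
(15, 15, 1, 2) → min 1
(15, 1, 2, -3) → min -3
(1, 2, -3, -2) → min -3
(2, -3, -2, -7) → min -7
(-3, -2, -7, -5) → min -7
(-2, -7, -5, 10) → min -7
(-7, -5, 10, 5) → min -7
(-5, 10, 5, 13) → min -5
(10, 5, 13, -2) → min -2
Largest of these is 1.

1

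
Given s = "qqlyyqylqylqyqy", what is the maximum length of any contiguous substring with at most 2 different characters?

add q: window [q] (1 distinct), len 1
add q: window [q, q] (1 distinct), len 2
add l: window [q, q, l] (2 distinct), len 3
add y: window [l, y] (2 distinct), len 2
add y: window [l, y, y] (2 distinct), len 3
add q: window [y, y, q] (2 distinct), len 3
add y: window [y, y, q, y] (2 distinct), len 4
add l: window [y, l] (2 distinct), len 2
add q: window [l, q] (2 distinct), len 2
add y: window [q, y] (2 distinct), len 2
add l: window [y, l] (2 distinct), len 2
add q: window [l, q] (2 distinct), len 2
add y: window [q, y] (2 distinct), len 2
add q: window [q, y, q] (2 distinct), len 3
add y: window [q, y, q, y] (2 distinct), len 4
Longest length with ≤2 distinct: 4.

4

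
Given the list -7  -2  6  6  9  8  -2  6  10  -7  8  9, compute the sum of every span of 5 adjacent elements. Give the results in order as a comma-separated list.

12, 27, 27, 27, 31, 15, 15, 26

(-7, -2, 6, 6, 9) → sum 12
(-2, 6, 6, 9, 8) → sum 27
(6, 6, 9, 8, -2) → sum 27
(6, 9, 8, -2, 6) → sum 27
(9, 8, -2, 6, 10) → sum 31
(8, -2, 6, 10, -7) → sum 15
(-2, 6, 10, -7, 8) → sum 15
(6, 10, -7, 8, 9) → sum 26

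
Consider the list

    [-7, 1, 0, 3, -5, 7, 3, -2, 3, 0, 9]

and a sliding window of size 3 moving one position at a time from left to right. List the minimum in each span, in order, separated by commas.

-7, 0, -5, -5, -5, -2, -2, -2, 0

[-7, 1, 0] → min -7
[1, 0, 3] → min 0
[0, 3, -5] → min -5
[3, -5, 7] → min -5
[-5, 7, 3] → min -5
[7, 3, -2] → min -2
[3, -2, 3] → min -2
[-2, 3, 0] → min -2
[3, 0, 9] → min 0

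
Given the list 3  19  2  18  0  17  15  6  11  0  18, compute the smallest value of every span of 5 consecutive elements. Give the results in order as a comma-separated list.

(3, 19, 2, 18, 0) → min 0
(19, 2, 18, 0, 17) → min 0
(2, 18, 0, 17, 15) → min 0
(18, 0, 17, 15, 6) → min 0
(0, 17, 15, 6, 11) → min 0
(17, 15, 6, 11, 0) → min 0
(15, 6, 11, 0, 18) → min 0

0, 0, 0, 0, 0, 0, 0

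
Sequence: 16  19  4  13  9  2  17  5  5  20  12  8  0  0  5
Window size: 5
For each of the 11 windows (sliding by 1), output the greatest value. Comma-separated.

Sliding a size-5 window across the 15 values:
[16, 19, 4, 13, 9] → max 19
[19, 4, 13, 9, 2] → max 19
[4, 13, 9, 2, 17] → max 17
[13, 9, 2, 17, 5] → max 17
[9, 2, 17, 5, 5] → max 17
[2, 17, 5, 5, 20] → max 20
[17, 5, 5, 20, 12] → max 20
[5, 5, 20, 12, 8] → max 20
[5, 20, 12, 8, 0] → max 20
[20, 12, 8, 0, 0] → max 20
[12, 8, 0, 0, 5] → max 12

19, 19, 17, 17, 17, 20, 20, 20, 20, 20, 12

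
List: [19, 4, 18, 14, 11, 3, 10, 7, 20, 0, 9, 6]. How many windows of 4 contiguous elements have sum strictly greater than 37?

19 4 18 14 → sum 55  > 37 ✓
4 18 14 11 → sum 47  > 37 ✓
18 14 11 3 → sum 46  > 37 ✓
14 11 3 10 → sum 38  > 37 ✓
11 3 10 7 → sum 31
3 10 7 20 → sum 40  > 37 ✓
10 7 20 0 → sum 37
7 20 0 9 → sum 36
20 0 9 6 → sum 35
5 windows satisfy the condition.

5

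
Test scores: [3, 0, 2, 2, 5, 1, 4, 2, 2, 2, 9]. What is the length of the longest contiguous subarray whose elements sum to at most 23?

10

add 3: [3] sum 3, len 1
add 0: [3, 0] sum 3, len 2
add 2: [3, 0, 2] sum 5, len 3
add 2: [3, 0, 2, 2] sum 7, len 4
add 5: [3, 0, 2, 2, 5] sum 12, len 5
add 1: [3, 0, 2, 2, 5, 1] sum 13, len 6
add 4: [3, 0, 2, 2, 5, 1, 4] sum 17, len 7
add 2: [3, 0, 2, 2, 5, 1, 4, 2] sum 19, len 8
add 2: [3, 0, 2, 2, 5, 1, 4, 2, 2] sum 21, len 9
add 2: [3, 0, 2, 2, 5, 1, 4, 2, 2, 2] sum 23, len 10
add 9: [1, 4, 2, 2, 2, 9] sum 20, len 6
Longest length seen: 10.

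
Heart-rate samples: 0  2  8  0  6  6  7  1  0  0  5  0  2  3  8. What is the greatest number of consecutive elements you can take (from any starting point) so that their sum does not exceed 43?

14

add 0: [0] sum 0, len 1
add 2: [0, 2] sum 2, len 2
add 8: [0, 2, 8] sum 10, len 3
add 0: [0, 2, 8, 0] sum 10, len 4
add 6: [0, 2, 8, 0, 6] sum 16, len 5
add 6: [0, 2, 8, 0, 6, 6] sum 22, len 6
add 7: [0, 2, 8, 0, 6, 6, 7] sum 29, len 7
add 1: [0, 2, 8, 0, 6, 6, 7, 1] sum 30, len 8
add 0: [0, 2, 8, 0, 6, 6, 7, 1, 0] sum 30, len 9
add 0: [0, 2, 8, 0, 6, 6, 7, 1, 0, 0] sum 30, len 10
add 5: [0, 2, 8, 0, 6, 6, 7, 1, 0, 0, 5] sum 35, len 11
add 0: [0, 2, 8, 0, 6, 6, 7, 1, 0, 0, 5, 0] sum 35, len 12
add 2: [0, 2, 8, 0, 6, 6, 7, 1, 0, 0, 5, 0, 2] sum 37, len 13
add 3: [0, 2, 8, 0, 6, 6, 7, 1, 0, 0, 5, 0, 2, 3] sum 40, len 14
add 8: [0, 6, 6, 7, 1, 0, 0, 5, 0, 2, 3, 8] sum 38, len 12
Longest length seen: 14.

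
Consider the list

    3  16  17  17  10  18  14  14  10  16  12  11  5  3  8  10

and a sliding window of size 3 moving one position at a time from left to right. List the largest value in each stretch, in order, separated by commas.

Sliding a size-3 window across the 16 values:
[3, 16, 17] → max 17
[16, 17, 17] → max 17
[17, 17, 10] → max 17
[17, 10, 18] → max 18
[10, 18, 14] → max 18
[18, 14, 14] → max 18
[14, 14, 10] → max 14
[14, 10, 16] → max 16
[10, 16, 12] → max 16
[16, 12, 11] → max 16
[12, 11, 5] → max 12
[11, 5, 3] → max 11
[5, 3, 8] → max 8
[3, 8, 10] → max 10

17, 17, 17, 18, 18, 18, 14, 16, 16, 16, 12, 11, 8, 10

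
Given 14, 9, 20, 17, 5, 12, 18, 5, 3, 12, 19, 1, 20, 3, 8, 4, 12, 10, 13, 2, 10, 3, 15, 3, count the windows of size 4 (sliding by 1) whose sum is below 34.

[14, 9, 20, 17] → sum 60
[9, 20, 17, 5] → sum 51
[20, 17, 5, 12] → sum 54
[17, 5, 12, 18] → sum 52
[5, 12, 18, 5] → sum 40
[12, 18, 5, 3] → sum 38
[18, 5, 3, 12] → sum 38
[5, 3, 12, 19] → sum 39
[3, 12, 19, 1] → sum 35
[12, 19, 1, 20] → sum 52
[19, 1, 20, 3] → sum 43
[1, 20, 3, 8] → sum 32  < 34 ✓
[20, 3, 8, 4] → sum 35
[3, 8, 4, 12] → sum 27  < 34 ✓
[8, 4, 12, 10] → sum 34
[4, 12, 10, 13] → sum 39
[12, 10, 13, 2] → sum 37
[10, 13, 2, 10] → sum 35
[13, 2, 10, 3] → sum 28  < 34 ✓
[2, 10, 3, 15] → sum 30  < 34 ✓
[10, 3, 15, 3] → sum 31  < 34 ✓
5 windows satisfy the condition.

5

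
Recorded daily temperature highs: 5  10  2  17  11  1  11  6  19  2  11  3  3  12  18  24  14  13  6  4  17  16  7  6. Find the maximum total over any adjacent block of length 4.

Each size-4 window and its sum:
5 10 2 17 → sum 34
10 2 17 11 → sum 40
2 17 11 1 → sum 31
17 11 1 11 → sum 40
11 1 11 6 → sum 29
1 11 6 19 → sum 37
11 6 19 2 → sum 38
6 19 2 11 → sum 38
19 2 11 3 → sum 35
2 11 3 3 → sum 19
11 3 3 12 → sum 29
3 3 12 18 → sum 36
3 12 18 24 → sum 57
12 18 24 14 → sum 68
18 24 14 13 → sum 69
24 14 13 6 → sum 57
14 13 6 4 → sum 37
13 6 4 17 → sum 40
6 4 17 16 → sum 43
4 17 16 7 → sum 44
17 16 7 6 → sum 46
Maximum of these is 69.

69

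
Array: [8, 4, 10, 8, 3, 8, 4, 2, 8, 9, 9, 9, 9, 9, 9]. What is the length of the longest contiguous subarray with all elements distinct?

4

add 8: [8] len 1
add 4: [8, 4] len 2
add 10: [8, 4, 10] len 3
add 8 (repeat 8, move left end past it): [4, 10, 8] len 3
add 3: [4, 10, 8, 3] len 4
add 8 (repeat 8, move left end past it): [3, 8] len 2
add 4: [3, 8, 4] len 3
add 2: [3, 8, 4, 2] len 4
add 8 (repeat 8, move left end past it): [4, 2, 8] len 3
add 9: [4, 2, 8, 9] len 4
add 9 (repeat 9, move left end past it): [9] len 1
add 9 (repeat 9, move left end past it): [9] len 1
add 9 (repeat 9, move left end past it): [9] len 1
add 9 (repeat 9, move left end past it): [9] len 1
add 9 (repeat 9, move left end past it): [9] len 1
Longest all-distinct length: 4.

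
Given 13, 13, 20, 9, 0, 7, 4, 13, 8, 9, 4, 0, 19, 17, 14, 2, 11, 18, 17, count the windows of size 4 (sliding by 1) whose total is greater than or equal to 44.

13 13 20 9 → sum 55  ≥ 44 ✓
13 20 9 0 → sum 42
20 9 0 7 → sum 36
9 0 7 4 → sum 20
0 7 4 13 → sum 24
7 4 13 8 → sum 32
4 13 8 9 → sum 34
13 8 9 4 → sum 34
8 9 4 0 → sum 21
9 4 0 19 → sum 32
4 0 19 17 → sum 40
0 19 17 14 → sum 50  ≥ 44 ✓
19 17 14 2 → sum 52  ≥ 44 ✓
17 14 2 11 → sum 44  ≥ 44 ✓
14 2 11 18 → sum 45  ≥ 44 ✓
2 11 18 17 → sum 48  ≥ 44 ✓
6 windows satisfy the condition.

6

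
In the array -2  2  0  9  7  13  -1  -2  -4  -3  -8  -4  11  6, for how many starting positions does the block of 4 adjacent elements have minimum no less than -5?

7

-2 2 0 9 → min -2  ≥ -5 ✓
2 0 9 7 → min 0  ≥ -5 ✓
0 9 7 13 → min 0  ≥ -5 ✓
9 7 13 -1 → min -1  ≥ -5 ✓
7 13 -1 -2 → min -2  ≥ -5 ✓
13 -1 -2 -4 → min -4  ≥ -5 ✓
-1 -2 -4 -3 → min -4  ≥ -5 ✓
-2 -4 -3 -8 → min -8
-4 -3 -8 -4 → min -8
-3 -8 -4 11 → min -8
-8 -4 11 6 → min -8
7 windows satisfy the condition.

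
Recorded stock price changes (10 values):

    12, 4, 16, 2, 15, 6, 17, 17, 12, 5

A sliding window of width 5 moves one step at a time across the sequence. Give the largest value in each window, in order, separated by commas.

Sliding a size-5 window across the 10 values:
12 4 16 2 15 → max 16
4 16 2 15 6 → max 16
16 2 15 6 17 → max 17
2 15 6 17 17 → max 17
15 6 17 17 12 → max 17
6 17 17 12 5 → max 17

16, 16, 17, 17, 17, 17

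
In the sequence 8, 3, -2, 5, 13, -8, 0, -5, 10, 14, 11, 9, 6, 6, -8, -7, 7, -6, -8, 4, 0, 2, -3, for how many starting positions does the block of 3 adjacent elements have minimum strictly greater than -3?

8

[8, 3, -2] → min -2  > -3 ✓
[3, -2, 5] → min -2  > -3 ✓
[-2, 5, 13] → min -2  > -3 ✓
[5, 13, -8] → min -8
[13, -8, 0] → min -8
[-8, 0, -5] → min -8
[0, -5, 10] → min -5
[-5, 10, 14] → min -5
[10, 14, 11] → min 10  > -3 ✓
[14, 11, 9] → min 9  > -3 ✓
[11, 9, 6] → min 6  > -3 ✓
[9, 6, 6] → min 6  > -3 ✓
[6, 6, -8] → min -8
[6, -8, -7] → min -8
[-8, -7, 7] → min -8
[-7, 7, -6] → min -7
[7, -6, -8] → min -8
[-6, -8, 4] → min -8
[-8, 4, 0] → min -8
[4, 0, 2] → min 0  > -3 ✓
[0, 2, -3] → min -3
8 windows satisfy the condition.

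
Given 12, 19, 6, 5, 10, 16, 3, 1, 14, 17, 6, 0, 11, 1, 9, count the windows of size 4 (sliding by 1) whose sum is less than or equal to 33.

3

12 19 6 5 → sum 42
19 6 5 10 → sum 40
6 5 10 16 → sum 37
5 10 16 3 → sum 34
10 16 3 1 → sum 30  ≤ 33 ✓
16 3 1 14 → sum 34
3 1 14 17 → sum 35
1 14 17 6 → sum 38
14 17 6 0 → sum 37
17 6 0 11 → sum 34
6 0 11 1 → sum 18  ≤ 33 ✓
0 11 1 9 → sum 21  ≤ 33 ✓
3 windows satisfy the condition.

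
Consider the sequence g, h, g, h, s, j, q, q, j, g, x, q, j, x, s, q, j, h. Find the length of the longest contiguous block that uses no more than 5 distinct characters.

13

Extend right; when distinct count exceeds 5, shrink from the left:
add g: window [g] (1 distinct), len 1
add h: window [g, h] (2 distinct), len 2
add g: window [g, h, g] (2 distinct), len 3
add h: window [g, h, g, h] (2 distinct), len 4
add s: window [g, h, g, h, s] (3 distinct), len 5
add j: window [g, h, g, h, s, j] (4 distinct), len 6
add q: window [g, h, g, h, s, j, q] (5 distinct), len 7
add q: window [g, h, g, h, s, j, q, q] (5 distinct), len 8
add j: window [g, h, g, h, s, j, q, q, j] (5 distinct), len 9
add g: window [g, h, g, h, s, j, q, q, j, g] (5 distinct), len 10
add x: window [s, j, q, q, j, g, x] (5 distinct), len 7
add q: window [s, j, q, q, j, g, x, q] (5 distinct), len 8
add j: window [s, j, q, q, j, g, x, q, j] (5 distinct), len 9
add x: window [s, j, q, q, j, g, x, q, j, x] (5 distinct), len 10
add s: window [s, j, q, q, j, g, x, q, j, x, s] (5 distinct), len 11
add q: window [s, j, q, q, j, g, x, q, j, x, s, q] (5 distinct), len 12
add j: window [s, j, q, q, j, g, x, q, j, x, s, q, j] (5 distinct), len 13
add h: window [x, q, j, x, s, q, j, h] (5 distinct), len 8
Longest length with ≤5 distinct: 13.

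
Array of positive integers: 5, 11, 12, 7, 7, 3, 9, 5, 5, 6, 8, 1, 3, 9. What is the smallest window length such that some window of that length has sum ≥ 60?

add 5: running sum 5 < 60
add 11: running sum 16 < 60
add 12: running sum 28 < 60
add 7: running sum 35 < 60
add 7: running sum 42 < 60
add 3: running sum 45 < 60
add 9: running sum 54 < 60
add 5: running sum 59 < 60
add 5: shortest ending here [5, 11, 12, 7, 7, 3, 9, 5, 5] sum 64, len 9
add 6: shortest ending here [11, 12, 7, 7, 3, 9, 5, 5, 6] sum 65, len 9
add 8: shortest ending here [12, 7, 7, 3, 9, 5, 5, 6, 8] sum 62, len 9
add 1: shortest ending here [12, 7, 7, 3, 9, 5, 5, 6, 8, 1] sum 63, len 10
add 3: shortest ending here [12, 7, 7, 3, 9, 5, 5, 6, 8, 1, 3] sum 66, len 11
add 9: shortest ending here [7, 7, 3, 9, 5, 5, 6, 8, 1, 3, 9] sum 63, len 11
Shortest qualifying length: 9.

9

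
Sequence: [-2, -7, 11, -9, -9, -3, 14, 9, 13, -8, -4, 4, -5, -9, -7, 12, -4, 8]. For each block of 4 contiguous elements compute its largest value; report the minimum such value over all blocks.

4

(-2, -7, 11, -9) → max 11
(-7, 11, -9, -9) → max 11
(11, -9, -9, -3) → max 11
(-9, -9, -3, 14) → max 14
(-9, -3, 14, 9) → max 14
(-3, 14, 9, 13) → max 14
(14, 9, 13, -8) → max 14
(9, 13, -8, -4) → max 13
(13, -8, -4, 4) → max 13
(-8, -4, 4, -5) → max 4
(-4, 4, -5, -9) → max 4
(4, -5, -9, -7) → max 4
(-5, -9, -7, 12) → max 12
(-9, -7, 12, -4) → max 12
(-7, 12, -4, 8) → max 12
Minimum of these is 4.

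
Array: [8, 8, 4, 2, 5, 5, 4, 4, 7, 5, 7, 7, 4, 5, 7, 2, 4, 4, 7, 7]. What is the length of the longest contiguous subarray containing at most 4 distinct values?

18

[8] 1 distinct, len 1
[8, 8] 1 distinct, len 2
[8, 8, 4] 2 distinct, len 3
[8, 8, 4, 2] 3 distinct, len 4
[8, 8, 4, 2, 5] 4 distinct, len 5
[8, 8, 4, 2, 5, 5] 4 distinct, len 6
[8, 8, 4, 2, 5, 5, 4] 4 distinct, len 7
[8, 8, 4, 2, 5, 5, 4, 4] 4 distinct, len 8
[4, 2, 5, 5, 4, 4, 7] 4 distinct, len 7
[4, 2, 5, 5, 4, 4, 7, 5] 4 distinct, len 8
[4, 2, 5, 5, 4, 4, 7, 5, 7] 4 distinct, len 9
[4, 2, 5, 5, 4, 4, 7, 5, 7, 7] 4 distinct, len 10
[4, 2, 5, 5, 4, 4, 7, 5, 7, 7, 4] 4 distinct, len 11
[4, 2, 5, 5, 4, 4, 7, 5, 7, 7, 4, 5] 4 distinct, len 12
[4, 2, 5, 5, 4, 4, 7, 5, 7, 7, 4, 5, 7] 4 distinct, len 13
[4, 2, 5, 5, 4, 4, 7, 5, 7, 7, 4, 5, 7, 2] 4 distinct, len 14
[4, 2, 5, 5, 4, 4, 7, 5, 7, 7, 4, 5, 7, 2, 4] 4 distinct, len 15
[4, 2, 5, 5, 4, 4, 7, 5, 7, 7, 4, 5, 7, 2, 4, 4] 4 distinct, len 16
[4, 2, 5, 5, 4, 4, 7, 5, 7, 7, 4, 5, 7, 2, 4, 4, 7] 4 distinct, len 17
[4, 2, 5, 5, 4, 4, 7, 5, 7, 7, 4, 5, 7, 2, 4, 4, 7, 7] 4 distinct, len 18
Longest length with ≤4 distinct: 18.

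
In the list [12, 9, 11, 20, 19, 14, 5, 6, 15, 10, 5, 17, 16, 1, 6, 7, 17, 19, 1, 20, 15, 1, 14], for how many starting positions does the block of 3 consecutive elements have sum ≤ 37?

14

(12, 9, 11) → sum 32  ≤ 37 ✓
(9, 11, 20) → sum 40
(11, 20, 19) → sum 50
(20, 19, 14) → sum 53
(19, 14, 5) → sum 38
(14, 5, 6) → sum 25  ≤ 37 ✓
(5, 6, 15) → sum 26  ≤ 37 ✓
(6, 15, 10) → sum 31  ≤ 37 ✓
(15, 10, 5) → sum 30  ≤ 37 ✓
(10, 5, 17) → sum 32  ≤ 37 ✓
(5, 17, 16) → sum 38
(17, 16, 1) → sum 34  ≤ 37 ✓
(16, 1, 6) → sum 23  ≤ 37 ✓
(1, 6, 7) → sum 14  ≤ 37 ✓
(6, 7, 17) → sum 30  ≤ 37 ✓
(7, 17, 19) → sum 43
(17, 19, 1) → sum 37  ≤ 37 ✓
(19, 1, 20) → sum 40
(1, 20, 15) → sum 36  ≤ 37 ✓
(20, 15, 1) → sum 36  ≤ 37 ✓
(15, 1, 14) → sum 30  ≤ 37 ✓
14 windows satisfy the condition.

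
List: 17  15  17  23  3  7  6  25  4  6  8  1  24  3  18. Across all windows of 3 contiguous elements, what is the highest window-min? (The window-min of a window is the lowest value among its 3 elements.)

(17, 15, 17) → min 15
(15, 17, 23) → min 15
(17, 23, 3) → min 3
(23, 3, 7) → min 3
(3, 7, 6) → min 3
(7, 6, 25) → min 6
(6, 25, 4) → min 4
(25, 4, 6) → min 4
(4, 6, 8) → min 4
(6, 8, 1) → min 1
(8, 1, 24) → min 1
(1, 24, 3) → min 1
(24, 3, 18) → min 3
Highest of these is 15.

15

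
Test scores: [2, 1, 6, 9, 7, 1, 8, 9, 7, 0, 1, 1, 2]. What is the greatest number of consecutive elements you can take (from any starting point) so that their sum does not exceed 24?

6

[2] sum 2 len 1
[2, 1] sum 3 len 2
[2, 1, 6] sum 9 len 3
[2, 1, 6, 9] sum 18 len 4
[1, 6, 9, 7] sum 23 len 4
[1, 6, 9, 7, 1] sum 24 len 5
[7, 1, 8] sum 16 len 3
[1, 8, 9] sum 18 len 3
[8, 9, 7] sum 24 len 3
[8, 9, 7, 0] sum 24 len 4
[9, 7, 0, 1] sum 17 len 4
[9, 7, 0, 1, 1] sum 18 len 5
[9, 7, 0, 1, 1, 2] sum 20 len 6
Longest length seen: 6.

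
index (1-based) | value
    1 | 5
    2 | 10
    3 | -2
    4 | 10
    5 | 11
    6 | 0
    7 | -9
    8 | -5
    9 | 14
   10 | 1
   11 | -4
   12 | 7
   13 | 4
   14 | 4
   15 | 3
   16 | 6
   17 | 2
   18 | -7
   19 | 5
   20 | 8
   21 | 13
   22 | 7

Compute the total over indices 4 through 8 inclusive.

Elements at indices 4..8: 10, 11, 0, -9, -5
sum(10, 11, 0, -9, -5) = 7

7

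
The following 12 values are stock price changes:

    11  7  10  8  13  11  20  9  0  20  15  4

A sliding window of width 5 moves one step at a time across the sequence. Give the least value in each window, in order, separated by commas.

7, 7, 8, 8, 0, 0, 0, 0

Sliding a size-5 window across the 12 values:
11 7 10 8 13 → min 7
7 10 8 13 11 → min 7
10 8 13 11 20 → min 8
8 13 11 20 9 → min 8
13 11 20 9 0 → min 0
11 20 9 0 20 → min 0
20 9 0 20 15 → min 0
9 0 20 15 4 → min 0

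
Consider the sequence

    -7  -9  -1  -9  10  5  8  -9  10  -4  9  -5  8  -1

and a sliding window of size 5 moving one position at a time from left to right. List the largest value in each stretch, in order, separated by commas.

Sliding a size-5 window across the 14 values:
(-7, -9, -1, -9, 10) → max 10
(-9, -1, -9, 10, 5) → max 10
(-1, -9, 10, 5, 8) → max 10
(-9, 10, 5, 8, -9) → max 10
(10, 5, 8, -9, 10) → max 10
(5, 8, -9, 10, -4) → max 10
(8, -9, 10, -4, 9) → max 10
(-9, 10, -4, 9, -5) → max 10
(10, -4, 9, -5, 8) → max 10
(-4, 9, -5, 8, -1) → max 9

10, 10, 10, 10, 10, 10, 10, 10, 10, 9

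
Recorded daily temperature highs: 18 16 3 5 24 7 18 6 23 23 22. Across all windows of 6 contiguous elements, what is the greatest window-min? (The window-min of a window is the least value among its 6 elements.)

6

Each size-6 window and its min:
[18, 16, 3, 5, 24, 7] → min 3
[16, 3, 5, 24, 7, 18] → min 3
[3, 5, 24, 7, 18, 6] → min 3
[5, 24, 7, 18, 6, 23] → min 5
[24, 7, 18, 6, 23, 23] → min 6
[7, 18, 6, 23, 23, 22] → min 6
Greatest of these is 6.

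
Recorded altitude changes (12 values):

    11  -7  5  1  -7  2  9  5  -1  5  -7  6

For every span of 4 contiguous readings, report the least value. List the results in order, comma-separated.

Sliding a size-4 window across the 12 values:
11 -7 5 1 → min -7
-7 5 1 -7 → min -7
5 1 -7 2 → min -7
1 -7 2 9 → min -7
-7 2 9 5 → min -7
2 9 5 -1 → min -1
9 5 -1 5 → min -1
5 -1 5 -7 → min -7
-1 5 -7 6 → min -7

-7, -7, -7, -7, -7, -1, -1, -7, -7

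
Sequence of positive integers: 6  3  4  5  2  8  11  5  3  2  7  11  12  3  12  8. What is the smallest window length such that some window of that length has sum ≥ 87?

add 6: running sum 6 < 87
add 3: running sum 9 < 87
add 4: running sum 13 < 87
add 5: running sum 18 < 87
add 2: running sum 20 < 87
add 8: running sum 28 < 87
add 11: running sum 39 < 87
add 5: running sum 44 < 87
add 3: running sum 47 < 87
add 2: running sum 49 < 87
add 7: running sum 56 < 87
add 11: running sum 67 < 87
add 12: running sum 79 < 87
add 3: running sum 82 < 87
add 12: shortest ending here [3, 4, 5, 2, 8, 11, 5, 3, 2, 7, 11, 12, 3, 12] sum 88, len 14
add 8: shortest ending here [5, 2, 8, 11, 5, 3, 2, 7, 11, 12, 3, 12, 8] sum 89, len 13
Shortest qualifying length: 13.

13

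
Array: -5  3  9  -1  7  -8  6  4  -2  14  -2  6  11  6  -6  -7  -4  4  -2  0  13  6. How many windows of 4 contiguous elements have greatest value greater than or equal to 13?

-5 3 9 -1 → max 9
3 9 -1 7 → max 9
9 -1 7 -8 → max 9
-1 7 -8 6 → max 7
7 -8 6 4 → max 7
-8 6 4 -2 → max 6
6 4 -2 14 → max 14  ≥ 13 ✓
4 -2 14 -2 → max 14  ≥ 13 ✓
-2 14 -2 6 → max 14  ≥ 13 ✓
14 -2 6 11 → max 14  ≥ 13 ✓
-2 6 11 6 → max 11
6 11 6 -6 → max 11
11 6 -6 -7 → max 11
6 -6 -7 -4 → max 6
-6 -7 -4 4 → max 4
-7 -4 4 -2 → max 4
-4 4 -2 0 → max 4
4 -2 0 13 → max 13  ≥ 13 ✓
-2 0 13 6 → max 13  ≥ 13 ✓
6 windows satisfy the condition.

6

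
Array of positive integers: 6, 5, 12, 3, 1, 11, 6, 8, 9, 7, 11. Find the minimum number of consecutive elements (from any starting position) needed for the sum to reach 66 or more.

9

add 6: running sum 6 < 66
add 5: running sum 11 < 66
add 12: running sum 23 < 66
add 3: running sum 26 < 66
add 1: running sum 27 < 66
add 11: running sum 38 < 66
add 6: running sum 44 < 66
add 8: running sum 52 < 66
add 9: running sum 61 < 66
end 9: [6, 5, 12, 3, 1, 11, 6, 8, 9, 7] sum 68, len 10
end 10: [12, 3, 1, 11, 6, 8, 9, 7, 11] sum 68, len 9
Shortest qualifying length: 9.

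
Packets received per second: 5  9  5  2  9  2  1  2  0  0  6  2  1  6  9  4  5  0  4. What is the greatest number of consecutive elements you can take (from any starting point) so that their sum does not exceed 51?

→ 5: sum 5, len 1
→ 9: sum 14, len 2
→ 5: sum 19, len 3
→ 2: sum 21, len 4
→ 9: sum 30, len 5
→ 2: sum 32, len 6
→ 1: sum 33, len 7
→ 2: sum 35, len 8
→ 0: sum 35, len 9
→ 0: sum 35, len 10
→ 6: sum 41, len 11
→ 2: sum 43, len 12
→ 1: sum 44, len 13
→ 6: sum 50, len 14
→ 9 (dropped 5, 9): sum 45, len 13
→ 4: sum 49, len 14
→ 5 (dropped 5): sum 49, len 14
→ 0: sum 49, len 15
→ 4 (dropped 2): sum 51, len 15
Longest length seen: 15.

15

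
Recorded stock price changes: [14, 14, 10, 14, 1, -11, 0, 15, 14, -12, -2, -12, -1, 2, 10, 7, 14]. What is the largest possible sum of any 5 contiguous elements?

(14, 14, 10, 14, 1) → sum 53
(14, 10, 14, 1, -11) → sum 28
(10, 14, 1, -11, 0) → sum 14
(14, 1, -11, 0, 15) → sum 19
(1, -11, 0, 15, 14) → sum 19
(-11, 0, 15, 14, -12) → sum 6
(0, 15, 14, -12, -2) → sum 15
(15, 14, -12, -2, -12) → sum 3
(14, -12, -2, -12, -1) → sum -13
(-12, -2, -12, -1, 2) → sum -25
(-2, -12, -1, 2, 10) → sum -3
(-12, -1, 2, 10, 7) → sum 6
(-1, 2, 10, 7, 14) → sum 32
Largest of these is 53.

53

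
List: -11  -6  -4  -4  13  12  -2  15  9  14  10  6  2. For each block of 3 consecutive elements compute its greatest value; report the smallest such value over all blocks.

[-11, -6, -4] → max -4
[-6, -4, -4] → max -4
[-4, -4, 13] → max 13
[-4, 13, 12] → max 13
[13, 12, -2] → max 13
[12, -2, 15] → max 15
[-2, 15, 9] → max 15
[15, 9, 14] → max 15
[9, 14, 10] → max 14
[14, 10, 6] → max 14
[10, 6, 2] → max 10
Smallest of these is -4.

-4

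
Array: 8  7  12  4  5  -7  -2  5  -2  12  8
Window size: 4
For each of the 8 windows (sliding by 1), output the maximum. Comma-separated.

12, 12, 12, 5, 5, 5, 12, 12

Sliding a size-4 window across the 11 values:
(8, 7, 12, 4) → max 12
(7, 12, 4, 5) → max 12
(12, 4, 5, -7) → max 12
(4, 5, -7, -2) → max 5
(5, -7, -2, 5) → max 5
(-7, -2, 5, -2) → max 5
(-2, 5, -2, 12) → max 12
(5, -2, 12, 8) → max 12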